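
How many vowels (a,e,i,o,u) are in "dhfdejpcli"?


Input: dhfdejpcli
Checking each character:
  'd' at position 0: consonant
  'h' at position 1: consonant
  'f' at position 2: consonant
  'd' at position 3: consonant
  'e' at position 4: vowel (running total: 1)
  'j' at position 5: consonant
  'p' at position 6: consonant
  'c' at position 7: consonant
  'l' at position 8: consonant
  'i' at position 9: vowel (running total: 2)
Total vowels: 2

2


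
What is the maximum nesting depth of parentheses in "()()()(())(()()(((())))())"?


Input: "()()()(())(()()(((())))())"
Tracking depth:
  Position 0 '(': depth becomes 1
  Position 1 ')': depth becomes 0
  Position 2 '(': depth becomes 1
  Position 3 ')': depth becomes 0
  Position 4 '(': depth becomes 1
  Position 5 ')': depth becomes 0
  Position 6 '(': depth becomes 1
  Position 7 '(': depth becomes 2
  Position 8 ')': depth becomes 1
  Position 9 ')': depth becomes 0
  Position 10 '(': depth becomes 1
  Position 11 '(': depth becomes 2
  Position 12 ')': depth becomes 1
  Position 13 '(': depth becomes 2
  Position 14 ')': depth becomes 1
  Position 15 '(': depth becomes 2
  Position 16 '(': depth becomes 3
  Position 17 '(': depth becomes 4
  Position 18 '(': depth becomes 5
  Position 19 ')': depth becomes 4
  Position 20 ')': depth becomes 3
  Position 21 ')': depth becomes 2
  Position 22 ')': depth becomes 1
  Position 23 '(': depth becomes 2
  Position 24 ')': depth becomes 1
  Position 25 ')': depth becomes 0
Maximum depth reached: 5

5


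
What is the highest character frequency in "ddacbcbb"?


Input: ddacbcbb
Character counts:
  'a': 1
  'b': 3
  'c': 2
  'd': 2
Maximum frequency: 3

3


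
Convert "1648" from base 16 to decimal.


Input: "1648" in base 16
Positional expansion:
  Digit '1' (value 1) x 16^3 = 4096
  Digit '6' (value 6) x 16^2 = 1536
  Digit '4' (value 4) x 16^1 = 64
  Digit '8' (value 8) x 16^0 = 8
Sum = 5704

5704


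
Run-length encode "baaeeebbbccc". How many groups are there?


Input: baaeeebbbccc
Scanning for consecutive runs:
  Group 1: 'b' x 1 (positions 0-0)
  Group 2: 'a' x 2 (positions 1-2)
  Group 3: 'e' x 3 (positions 3-5)
  Group 4: 'b' x 3 (positions 6-8)
  Group 5: 'c' x 3 (positions 9-11)
Total groups: 5

5


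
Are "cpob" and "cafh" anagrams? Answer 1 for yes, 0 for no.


Strings: "cpob", "cafh"
Sorted first:  bcop
Sorted second: acfh
Differ at position 0: 'b' vs 'a' => not anagrams

0


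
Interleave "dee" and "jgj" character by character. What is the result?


Interleaving "dee" and "jgj":
  Position 0: 'd' from first, 'j' from second => "dj"
  Position 1: 'e' from first, 'g' from second => "eg"
  Position 2: 'e' from first, 'j' from second => "ej"
Result: djegej

djegej


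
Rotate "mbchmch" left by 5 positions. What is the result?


Input: "mbchmch", rotate left by 5
First 5 characters: "mbchm"
Remaining characters: "ch"
Concatenate remaining + first: "ch" + "mbchm" = "chmbchm"

chmbchm


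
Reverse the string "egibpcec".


Input: egibpcec
Reading characters right to left:
  Position 7: 'c'
  Position 6: 'e'
  Position 5: 'c'
  Position 4: 'p'
  Position 3: 'b'
  Position 2: 'i'
  Position 1: 'g'
  Position 0: 'e'
Reversed: cecpbige

cecpbige


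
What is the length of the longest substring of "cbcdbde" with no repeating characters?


Input: "cbcdbde"
Sliding window (track last position of each char):
  Position 0 ('c'): window [0,0] length 1 -- new best
  Position 1 ('b'): window [0,1] length 2 -- new best
  Position 2 ('c'): repeat (last at 0), move window start to 1
  Position 2 ('c'): window [1,2] length 2
  Position 3 ('d'): window [1,3] length 3 -- new best
  Position 4 ('b'): repeat (last at 1), move window start to 2
  Position 4 ('b'): window [2,4] length 3
  Position 5 ('d'): repeat (last at 3), move window start to 4
  Position 5 ('d'): window [4,5] length 2
  Position 6 ('e'): window [4,6] length 3
Longest substring with no repeats: "bcd" with length 3

3


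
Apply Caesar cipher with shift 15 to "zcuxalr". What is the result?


Caesar cipher: shift "zcuxalr" by 15
  'z' (pos 25) + 15 = pos 14 = 'o'
  'c' (pos 2) + 15 = pos 17 = 'r'
  'u' (pos 20) + 15 = pos 9 = 'j'
  'x' (pos 23) + 15 = pos 12 = 'm'
  'a' (pos 0) + 15 = pos 15 = 'p'
  'l' (pos 11) + 15 = pos 0 = 'a'
  'r' (pos 17) + 15 = pos 6 = 'g'
Result: orjmpag

orjmpag


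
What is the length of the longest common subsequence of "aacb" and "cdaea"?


LCS of "aacb" and "cdaea"
DP table:
           c    d    a    e    a
      0    0    0    0    0    0
  a   0    0    0    1    1    1
  a   0    0    0    1    1    2
  c   0    1    1    1    1    2
  b   0    1    1    1    1    2
LCS length = dp[4][5] = 2

2


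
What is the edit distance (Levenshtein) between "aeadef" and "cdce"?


Computing edit distance: "aeadef" -> "cdce"
DP table:
           c    d    c    e
      0    1    2    3    4
  a   1    1    2    3    4
  e   2    2    2    3    3
  a   3    3    3    3    4
  d   4    4    3    4    4
  e   5    5    4    4    4
  f   6    6    5    5    5
Edit distance = dp[6][4] = 5

5


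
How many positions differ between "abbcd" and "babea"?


Comparing "abbcd" and "babea" position by position:
  Position 0: 'a' vs 'b' => DIFFER
  Position 1: 'b' vs 'a' => DIFFER
  Position 2: 'b' vs 'b' => same
  Position 3: 'c' vs 'e' => DIFFER
  Position 4: 'd' vs 'a' => DIFFER
Positions that differ: 4

4


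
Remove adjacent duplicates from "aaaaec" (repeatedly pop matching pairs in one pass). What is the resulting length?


Input: aaaaec
Stack-based adjacent duplicate removal:
  Read 'a': push. Stack: a
  Read 'a': matches stack top 'a' => pop. Stack: (empty)
  Read 'a': push. Stack: a
  Read 'a': matches stack top 'a' => pop. Stack: (empty)
  Read 'e': push. Stack: e
  Read 'c': push. Stack: ec
Final stack: "ec" (length 2)

2


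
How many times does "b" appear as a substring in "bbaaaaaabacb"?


Searching for "b" in "bbaaaaaabacb"
Scanning each position:
  Position 0: "b" => MATCH
  Position 1: "b" => MATCH
  Position 2: "a" => no
  Position 3: "a" => no
  Position 4: "a" => no
  Position 5: "a" => no
  Position 6: "a" => no
  Position 7: "a" => no
  Position 8: "b" => MATCH
  Position 9: "a" => no
  Position 10: "c" => no
  Position 11: "b" => MATCH
Total occurrences: 4

4


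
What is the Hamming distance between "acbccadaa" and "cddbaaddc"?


Comparing "acbccadaa" and "cddbaaddc" position by position:
  Position 0: 'a' vs 'c' => differ
  Position 1: 'c' vs 'd' => differ
  Position 2: 'b' vs 'd' => differ
  Position 3: 'c' vs 'b' => differ
  Position 4: 'c' vs 'a' => differ
  Position 5: 'a' vs 'a' => same
  Position 6: 'd' vs 'd' => same
  Position 7: 'a' vs 'd' => differ
  Position 8: 'a' vs 'c' => differ
Total differences (Hamming distance): 7

7


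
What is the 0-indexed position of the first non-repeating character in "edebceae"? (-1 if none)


Input: edebceae
Character frequencies:
  'a': 1
  'b': 1
  'c': 1
  'd': 1
  'e': 4
Scanning left to right for freq == 1:
  Position 0 ('e'): freq=4, skip
  Position 1 ('d'): unique! => answer = 1

1


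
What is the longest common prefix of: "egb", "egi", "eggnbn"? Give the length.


Words: egb, egi, eggnbn
  Position 0: all 'e' => match
  Position 1: all 'g' => match
  Position 2: ('b', 'i', 'g') => mismatch, stop
LCP = "eg" (length 2)

2


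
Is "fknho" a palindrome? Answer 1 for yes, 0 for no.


Input: fknho
Reversed: ohnkf
  Compare pos 0 ('f') with pos 4 ('o'): MISMATCH
  Compare pos 1 ('k') with pos 3 ('h'): MISMATCH
Result: not a palindrome

0


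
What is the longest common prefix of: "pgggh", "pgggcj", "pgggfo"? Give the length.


Words: pgggh, pgggcj, pgggfo
  Position 0: all 'p' => match
  Position 1: all 'g' => match
  Position 2: all 'g' => match
  Position 3: all 'g' => match
  Position 4: ('h', 'c', 'f') => mismatch, stop
LCP = "pggg" (length 4)

4


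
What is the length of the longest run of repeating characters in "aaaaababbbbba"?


Input: "aaaaababbbbba"
Scanning for longest run:
  Position 1 ('a'): continues run of 'a', length=2
  Position 2 ('a'): continues run of 'a', length=3
  Position 3 ('a'): continues run of 'a', length=4
  Position 4 ('a'): continues run of 'a', length=5
  Position 5 ('b'): new char, reset run to 1
  Position 6 ('a'): new char, reset run to 1
  Position 7 ('b'): new char, reset run to 1
  Position 8 ('b'): continues run of 'b', length=2
  Position 9 ('b'): continues run of 'b', length=3
  Position 10 ('b'): continues run of 'b', length=4
  Position 11 ('b'): continues run of 'b', length=5
  Position 12 ('a'): new char, reset run to 1
Longest run: 'a' with length 5

5


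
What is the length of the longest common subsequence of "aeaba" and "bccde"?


LCS of "aeaba" and "bccde"
DP table:
           b    c    c    d    e
      0    0    0    0    0    0
  a   0    0    0    0    0    0
  e   0    0    0    0    0    1
  a   0    0    0    0    0    1
  b   0    1    1    1    1    1
  a   0    1    1    1    1    1
LCS length = dp[5][5] = 1

1


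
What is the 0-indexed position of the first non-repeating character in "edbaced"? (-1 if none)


Input: edbaced
Character frequencies:
  'a': 1
  'b': 1
  'c': 1
  'd': 2
  'e': 2
Scanning left to right for freq == 1:
  Position 0 ('e'): freq=2, skip
  Position 1 ('d'): freq=2, skip
  Position 2 ('b'): unique! => answer = 2

2


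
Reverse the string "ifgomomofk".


Input: ifgomomofk
Reading characters right to left:
  Position 9: 'k'
  Position 8: 'f'
  Position 7: 'o'
  Position 6: 'm'
  Position 5: 'o'
  Position 4: 'm'
  Position 3: 'o'
  Position 2: 'g'
  Position 1: 'f'
  Position 0: 'i'
Reversed: kfomomogfi

kfomomogfi


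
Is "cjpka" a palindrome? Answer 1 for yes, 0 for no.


Input: cjpka
Reversed: akpjc
  Compare pos 0 ('c') with pos 4 ('a'): MISMATCH
  Compare pos 1 ('j') with pos 3 ('k'): MISMATCH
Result: not a palindrome

0


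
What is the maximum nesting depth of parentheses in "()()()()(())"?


Input: "()()()()(())"
Tracking depth:
  Position 0 '(': depth becomes 1
  Position 1 ')': depth becomes 0
  Position 2 '(': depth becomes 1
  Position 3 ')': depth becomes 0
  Position 4 '(': depth becomes 1
  Position 5 ')': depth becomes 0
  Position 6 '(': depth becomes 1
  Position 7 ')': depth becomes 0
  Position 8 '(': depth becomes 1
  Position 9 '(': depth becomes 2
  Position 10 ')': depth becomes 1
  Position 11 ')': depth becomes 0
Maximum depth reached: 2

2


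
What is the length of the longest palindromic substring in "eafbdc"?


Input: "eafbdc"
Checking substrings for palindromes:
  No multi-char palindromic substrings found
Longest palindromic substring: "e" with length 1

1


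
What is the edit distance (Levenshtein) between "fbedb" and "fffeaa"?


Computing edit distance: "fbedb" -> "fffeaa"
DP table:
           f    f    f    e    a    a
      0    1    2    3    4    5    6
  f   1    0    1    2    3    4    5
  b   2    1    1    2    3    4    5
  e   3    2    2    2    2    3    4
  d   4    3    3    3    3    3    4
  b   5    4    4    4    4    4    4
Edit distance = dp[5][6] = 4

4


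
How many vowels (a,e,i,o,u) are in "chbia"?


Input: chbia
Checking each character:
  'c' at position 0: consonant
  'h' at position 1: consonant
  'b' at position 2: consonant
  'i' at position 3: vowel (running total: 1)
  'a' at position 4: vowel (running total: 2)
Total vowels: 2

2


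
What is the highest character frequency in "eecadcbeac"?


Input: eecadcbeac
Character counts:
  'a': 2
  'b': 1
  'c': 3
  'd': 1
  'e': 3
Maximum frequency: 3

3


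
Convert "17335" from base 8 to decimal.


Input: "17335" in base 8
Positional expansion:
  Digit '1' (value 1) x 8^4 = 4096
  Digit '7' (value 7) x 8^3 = 3584
  Digit '3' (value 3) x 8^2 = 192
  Digit '3' (value 3) x 8^1 = 24
  Digit '5' (value 5) x 8^0 = 5
Sum = 7901

7901


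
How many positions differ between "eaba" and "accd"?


Comparing "eaba" and "accd" position by position:
  Position 0: 'e' vs 'a' => DIFFER
  Position 1: 'a' vs 'c' => DIFFER
  Position 2: 'b' vs 'c' => DIFFER
  Position 3: 'a' vs 'd' => DIFFER
Positions that differ: 4

4


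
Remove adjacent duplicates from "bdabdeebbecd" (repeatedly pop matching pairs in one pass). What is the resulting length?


Input: bdabdeebbecd
Stack-based adjacent duplicate removal:
  Read 'b': push. Stack: b
  Read 'd': push. Stack: bd
  Read 'a': push. Stack: bda
  Read 'b': push. Stack: bdab
  Read 'd': push. Stack: bdabd
  Read 'e': push. Stack: bdabde
  Read 'e': matches stack top 'e' => pop. Stack: bdabd
  Read 'b': push. Stack: bdabdb
  Read 'b': matches stack top 'b' => pop. Stack: bdabd
  Read 'e': push. Stack: bdabde
  Read 'c': push. Stack: bdabdec
  Read 'd': push. Stack: bdabdecd
Final stack: "bdabdecd" (length 8)

8


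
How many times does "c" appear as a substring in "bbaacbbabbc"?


Searching for "c" in "bbaacbbabbc"
Scanning each position:
  Position 0: "b" => no
  Position 1: "b" => no
  Position 2: "a" => no
  Position 3: "a" => no
  Position 4: "c" => MATCH
  Position 5: "b" => no
  Position 6: "b" => no
  Position 7: "a" => no
  Position 8: "b" => no
  Position 9: "b" => no
  Position 10: "c" => MATCH
Total occurrences: 2

2


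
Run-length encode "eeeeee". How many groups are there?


Input: eeeeee
Scanning for consecutive runs:
  Group 1: 'e' x 6 (positions 0-5)
Total groups: 1

1


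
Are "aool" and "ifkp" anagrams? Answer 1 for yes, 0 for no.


Strings: "aool", "ifkp"
Sorted first:  aloo
Sorted second: fikp
Differ at position 0: 'a' vs 'f' => not anagrams

0


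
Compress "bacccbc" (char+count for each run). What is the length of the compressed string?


Input: bacccbc
Runs:
  'b' x 1 => "b1"
  'a' x 1 => "a1"
  'c' x 3 => "c3"
  'b' x 1 => "b1"
  'c' x 1 => "c1"
Compressed: "b1a1c3b1c1"
Compressed length: 10

10


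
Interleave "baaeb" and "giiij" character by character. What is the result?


Interleaving "baaeb" and "giiij":
  Position 0: 'b' from first, 'g' from second => "bg"
  Position 1: 'a' from first, 'i' from second => "ai"
  Position 2: 'a' from first, 'i' from second => "ai"
  Position 3: 'e' from first, 'i' from second => "ei"
  Position 4: 'b' from first, 'j' from second => "bj"
Result: bgaiaieibj

bgaiaieibj


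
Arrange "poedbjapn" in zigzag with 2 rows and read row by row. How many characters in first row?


Zigzag "poedbjapn" into 2 rows:
Placing characters:
  'p' => row 0
  'o' => row 1
  'e' => row 0
  'd' => row 1
  'b' => row 0
  'j' => row 1
  'a' => row 0
  'p' => row 1
  'n' => row 0
Rows:
  Row 0: "peban"
  Row 1: "odjp"
First row length: 5

5


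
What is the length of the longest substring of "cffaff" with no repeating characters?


Input: "cffaff"
Sliding window (track last position of each char):
  Position 0 ('c'): window [0,0] length 1 -- new best
  Position 1 ('f'): window [0,1] length 2 -- new best
  Position 2 ('f'): repeat (last at 1), move window start to 2
  Position 2 ('f'): window [2,2] length 1
  Position 3 ('a'): window [2,3] length 2
  Position 4 ('f'): repeat (last at 2), move window start to 3
  Position 4 ('f'): window [3,4] length 2
  Position 5 ('f'): repeat (last at 4), move window start to 5
  Position 5 ('f'): window [5,5] length 1
Longest substring with no repeats: "cf" with length 2

2


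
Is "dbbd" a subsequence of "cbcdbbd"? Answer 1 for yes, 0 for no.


Check if "dbbd" is a subsequence of "cbcdbbd"
Greedy scan:
  Position 0 ('c'): no match needed
  Position 1 ('b'): no match needed
  Position 2 ('c'): no match needed
  Position 3 ('d'): matches sub[0] = 'd'
  Position 4 ('b'): matches sub[1] = 'b'
  Position 5 ('b'): matches sub[2] = 'b'
  Position 6 ('d'): matches sub[3] = 'd'
All 4 characters matched => is a subsequence

1


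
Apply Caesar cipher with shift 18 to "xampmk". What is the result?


Caesar cipher: shift "xampmk" by 18
  'x' (pos 23) + 18 = pos 15 = 'p'
  'a' (pos 0) + 18 = pos 18 = 's'
  'm' (pos 12) + 18 = pos 4 = 'e'
  'p' (pos 15) + 18 = pos 7 = 'h'
  'm' (pos 12) + 18 = pos 4 = 'e'
  'k' (pos 10) + 18 = pos 2 = 'c'
Result: psehec

psehec


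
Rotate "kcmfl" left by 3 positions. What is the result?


Input: "kcmfl", rotate left by 3
First 3 characters: "kcm"
Remaining characters: "fl"
Concatenate remaining + first: "fl" + "kcm" = "flkcm"

flkcm


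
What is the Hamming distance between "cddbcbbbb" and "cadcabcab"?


Comparing "cddbcbbbb" and "cadcabcab" position by position:
  Position 0: 'c' vs 'c' => same
  Position 1: 'd' vs 'a' => differ
  Position 2: 'd' vs 'd' => same
  Position 3: 'b' vs 'c' => differ
  Position 4: 'c' vs 'a' => differ
  Position 5: 'b' vs 'b' => same
  Position 6: 'b' vs 'c' => differ
  Position 7: 'b' vs 'a' => differ
  Position 8: 'b' vs 'b' => same
Total differences (Hamming distance): 5

5


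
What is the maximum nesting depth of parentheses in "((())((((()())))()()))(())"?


Input: "((())((((()())))()()))(())"
Tracking depth:
  Position 0 '(': depth becomes 1
  Position 1 '(': depth becomes 2
  Position 2 '(': depth becomes 3
  Position 3 ')': depth becomes 2
  Position 4 ')': depth becomes 1
  Position 5 '(': depth becomes 2
  Position 6 '(': depth becomes 3
  Position 7 '(': depth becomes 4
  Position 8 '(': depth becomes 5
  Position 9 '(': depth becomes 6
  Position 10 ')': depth becomes 5
  Position 11 '(': depth becomes 6
  Position 12 ')': depth becomes 5
  Position 13 ')': depth becomes 4
  Position 14 ')': depth becomes 3
  Position 15 ')': depth becomes 2
  Position 16 '(': depth becomes 3
  Position 17 ')': depth becomes 2
  Position 18 '(': depth becomes 3
  Position 19 ')': depth becomes 2
  Position 20 ')': depth becomes 1
  Position 21 ')': depth becomes 0
  Position 22 '(': depth becomes 1
  Position 23 '(': depth becomes 2
  Position 24 ')': depth becomes 1
  Position 25 ')': depth becomes 0
Maximum depth reached: 6

6


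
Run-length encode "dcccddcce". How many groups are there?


Input: dcccddcce
Scanning for consecutive runs:
  Group 1: 'd' x 1 (positions 0-0)
  Group 2: 'c' x 3 (positions 1-3)
  Group 3: 'd' x 2 (positions 4-5)
  Group 4: 'c' x 2 (positions 6-7)
  Group 5: 'e' x 1 (positions 8-8)
Total groups: 5

5


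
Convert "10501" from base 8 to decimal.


Input: "10501" in base 8
Positional expansion:
  Digit '1' (value 1) x 8^4 = 4096
  Digit '0' (value 0) x 8^3 = 0
  Digit '5' (value 5) x 8^2 = 320
  Digit '0' (value 0) x 8^1 = 0
  Digit '1' (value 1) x 8^0 = 1
Sum = 4417

4417


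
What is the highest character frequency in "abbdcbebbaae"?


Input: abbdcbebbaae
Character counts:
  'a': 3
  'b': 5
  'c': 1
  'd': 1
  'e': 2
Maximum frequency: 5

5


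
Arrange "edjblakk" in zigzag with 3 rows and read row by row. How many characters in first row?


Zigzag "edjblakk" into 3 rows:
Placing characters:
  'e' => row 0
  'd' => row 1
  'j' => row 2
  'b' => row 1
  'l' => row 0
  'a' => row 1
  'k' => row 2
  'k' => row 1
Rows:
  Row 0: "el"
  Row 1: "dbak"
  Row 2: "jk"
First row length: 2

2


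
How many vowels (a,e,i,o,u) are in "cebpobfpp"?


Input: cebpobfpp
Checking each character:
  'c' at position 0: consonant
  'e' at position 1: vowel (running total: 1)
  'b' at position 2: consonant
  'p' at position 3: consonant
  'o' at position 4: vowel (running total: 2)
  'b' at position 5: consonant
  'f' at position 6: consonant
  'p' at position 7: consonant
  'p' at position 8: consonant
Total vowels: 2

2


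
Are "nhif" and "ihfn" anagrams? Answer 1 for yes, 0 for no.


Strings: "nhif", "ihfn"
Sorted first:  fhin
Sorted second: fhin
Sorted forms match => anagrams

1


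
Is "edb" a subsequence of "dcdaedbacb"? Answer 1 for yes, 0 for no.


Check if "edb" is a subsequence of "dcdaedbacb"
Greedy scan:
  Position 0 ('d'): no match needed
  Position 1 ('c'): no match needed
  Position 2 ('d'): no match needed
  Position 3 ('a'): no match needed
  Position 4 ('e'): matches sub[0] = 'e'
  Position 5 ('d'): matches sub[1] = 'd'
  Position 6 ('b'): matches sub[2] = 'b'
  Position 7 ('a'): no match needed
  Position 8 ('c'): no match needed
  Position 9 ('b'): no match needed
All 3 characters matched => is a subsequence

1


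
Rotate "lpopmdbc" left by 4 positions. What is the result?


Input: "lpopmdbc", rotate left by 4
First 4 characters: "lpop"
Remaining characters: "mdbc"
Concatenate remaining + first: "mdbc" + "lpop" = "mdbclpop"

mdbclpop


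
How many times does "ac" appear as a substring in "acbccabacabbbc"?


Searching for "ac" in "acbccabacabbbc"
Scanning each position:
  Position 0: "ac" => MATCH
  Position 1: "cb" => no
  Position 2: "bc" => no
  Position 3: "cc" => no
  Position 4: "ca" => no
  Position 5: "ab" => no
  Position 6: "ba" => no
  Position 7: "ac" => MATCH
  Position 8: "ca" => no
  Position 9: "ab" => no
  Position 10: "bb" => no
  Position 11: "bb" => no
  Position 12: "bc" => no
Total occurrences: 2

2


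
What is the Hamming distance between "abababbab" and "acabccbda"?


Comparing "abababbab" and "acabccbda" position by position:
  Position 0: 'a' vs 'a' => same
  Position 1: 'b' vs 'c' => differ
  Position 2: 'a' vs 'a' => same
  Position 3: 'b' vs 'b' => same
  Position 4: 'a' vs 'c' => differ
  Position 5: 'b' vs 'c' => differ
  Position 6: 'b' vs 'b' => same
  Position 7: 'a' vs 'd' => differ
  Position 8: 'b' vs 'a' => differ
Total differences (Hamming distance): 5

5


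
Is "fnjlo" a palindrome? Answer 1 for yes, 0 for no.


Input: fnjlo
Reversed: oljnf
  Compare pos 0 ('f') with pos 4 ('o'): MISMATCH
  Compare pos 1 ('n') with pos 3 ('l'): MISMATCH
Result: not a palindrome

0


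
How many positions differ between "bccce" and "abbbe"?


Comparing "bccce" and "abbbe" position by position:
  Position 0: 'b' vs 'a' => DIFFER
  Position 1: 'c' vs 'b' => DIFFER
  Position 2: 'c' vs 'b' => DIFFER
  Position 3: 'c' vs 'b' => DIFFER
  Position 4: 'e' vs 'e' => same
Positions that differ: 4

4


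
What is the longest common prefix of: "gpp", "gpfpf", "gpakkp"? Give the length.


Words: gpp, gpfpf, gpakkp
  Position 0: all 'g' => match
  Position 1: all 'p' => match
  Position 2: ('p', 'f', 'a') => mismatch, stop
LCP = "gp" (length 2)

2


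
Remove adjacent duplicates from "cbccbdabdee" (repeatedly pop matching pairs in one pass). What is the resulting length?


Input: cbccbdabdee
Stack-based adjacent duplicate removal:
  Read 'c': push. Stack: c
  Read 'b': push. Stack: cb
  Read 'c': push. Stack: cbc
  Read 'c': matches stack top 'c' => pop. Stack: cb
  Read 'b': matches stack top 'b' => pop. Stack: c
  Read 'd': push. Stack: cd
  Read 'a': push. Stack: cda
  Read 'b': push. Stack: cdab
  Read 'd': push. Stack: cdabd
  Read 'e': push. Stack: cdabde
  Read 'e': matches stack top 'e' => pop. Stack: cdabd
Final stack: "cdabd" (length 5)

5


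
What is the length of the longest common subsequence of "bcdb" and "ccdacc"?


LCS of "bcdb" and "ccdacc"
DP table:
           c    c    d    a    c    c
      0    0    0    0    0    0    0
  b   0    0    0    0    0    0    0
  c   0    1    1    1    1    1    1
  d   0    1    1    2    2    2    2
  b   0    1    1    2    2    2    2
LCS length = dp[4][6] = 2

2


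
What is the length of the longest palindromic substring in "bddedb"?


Input: "bddedb"
Checking substrings for palindromes:
  [2:5] "ded" (len 3) => palindrome
  [1:3] "dd" (len 2) => palindrome
Longest palindromic substring: "ded" with length 3

3


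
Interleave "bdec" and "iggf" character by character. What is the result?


Interleaving "bdec" and "iggf":
  Position 0: 'b' from first, 'i' from second => "bi"
  Position 1: 'd' from first, 'g' from second => "dg"
  Position 2: 'e' from first, 'g' from second => "eg"
  Position 3: 'c' from first, 'f' from second => "cf"
Result: bidgegcf

bidgegcf


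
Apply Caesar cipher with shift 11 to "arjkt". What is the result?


Caesar cipher: shift "arjkt" by 11
  'a' (pos 0) + 11 = pos 11 = 'l'
  'r' (pos 17) + 11 = pos 2 = 'c'
  'j' (pos 9) + 11 = pos 20 = 'u'
  'k' (pos 10) + 11 = pos 21 = 'v'
  't' (pos 19) + 11 = pos 4 = 'e'
Result: lcuve

lcuve


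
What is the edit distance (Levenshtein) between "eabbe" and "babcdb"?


Computing edit distance: "eabbe" -> "babcdb"
DP table:
           b    a    b    c    d    b
      0    1    2    3    4    5    6
  e   1    1    2    3    4    5    6
  a   2    2    1    2    3    4    5
  b   3    2    2    1    2    3    4
  b   4    3    3    2    2    3    3
  e   5    4    4    3    3    3    4
Edit distance = dp[5][6] = 4

4


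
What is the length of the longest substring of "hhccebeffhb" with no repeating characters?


Input: "hhccebeffhb"
Sliding window (track last position of each char):
  Position 0 ('h'): window [0,0] length 1 -- new best
  Position 1 ('h'): repeat (last at 0), move window start to 1
  Position 1 ('h'): window [1,1] length 1
  Position 2 ('c'): window [1,2] length 2 -- new best
  Position 3 ('c'): repeat (last at 2), move window start to 3
  Position 3 ('c'): window [3,3] length 1
  Position 4 ('e'): window [3,4] length 2
  Position 5 ('b'): window [3,5] length 3 -- new best
  Position 6 ('e'): repeat (last at 4), move window start to 5
  Position 6 ('e'): window [5,6] length 2
  Position 7 ('f'): window [5,7] length 3
  Position 8 ('f'): repeat (last at 7), move window start to 8
  Position 8 ('f'): window [8,8] length 1
  Position 9 ('h'): window [8,9] length 2
  Position 10 ('b'): window [8,10] length 3
Longest substring with no repeats: "ceb" with length 3

3


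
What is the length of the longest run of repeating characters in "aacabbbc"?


Input: "aacabbbc"
Scanning for longest run:
  Position 1 ('a'): continues run of 'a', length=2
  Position 2 ('c'): new char, reset run to 1
  Position 3 ('a'): new char, reset run to 1
  Position 4 ('b'): new char, reset run to 1
  Position 5 ('b'): continues run of 'b', length=2
  Position 6 ('b'): continues run of 'b', length=3
  Position 7 ('c'): new char, reset run to 1
Longest run: 'b' with length 3

3


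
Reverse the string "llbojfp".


Input: llbojfp
Reading characters right to left:
  Position 6: 'p'
  Position 5: 'f'
  Position 4: 'j'
  Position 3: 'o'
  Position 2: 'b'
  Position 1: 'l'
  Position 0: 'l'
Reversed: pfjobll

pfjobll


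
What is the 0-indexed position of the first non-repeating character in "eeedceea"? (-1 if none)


Input: eeedceea
Character frequencies:
  'a': 1
  'c': 1
  'd': 1
  'e': 5
Scanning left to right for freq == 1:
  Position 0 ('e'): freq=5, skip
  Position 1 ('e'): freq=5, skip
  Position 2 ('e'): freq=5, skip
  Position 3 ('d'): unique! => answer = 3

3


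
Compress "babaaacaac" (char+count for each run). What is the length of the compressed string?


Input: babaaacaac
Runs:
  'b' x 1 => "b1"
  'a' x 1 => "a1"
  'b' x 1 => "b1"
  'a' x 3 => "a3"
  'c' x 1 => "c1"
  'a' x 2 => "a2"
  'c' x 1 => "c1"
Compressed: "b1a1b1a3c1a2c1"
Compressed length: 14

14


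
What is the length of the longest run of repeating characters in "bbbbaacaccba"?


Input: "bbbbaacaccba"
Scanning for longest run:
  Position 1 ('b'): continues run of 'b', length=2
  Position 2 ('b'): continues run of 'b', length=3
  Position 3 ('b'): continues run of 'b', length=4
  Position 4 ('a'): new char, reset run to 1
  Position 5 ('a'): continues run of 'a', length=2
  Position 6 ('c'): new char, reset run to 1
  Position 7 ('a'): new char, reset run to 1
  Position 8 ('c'): new char, reset run to 1
  Position 9 ('c'): continues run of 'c', length=2
  Position 10 ('b'): new char, reset run to 1
  Position 11 ('a'): new char, reset run to 1
Longest run: 'b' with length 4

4


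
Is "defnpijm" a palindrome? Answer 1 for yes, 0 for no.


Input: defnpijm
Reversed: mjipnfed
  Compare pos 0 ('d') with pos 7 ('m'): MISMATCH
  Compare pos 1 ('e') with pos 6 ('j'): MISMATCH
  Compare pos 2 ('f') with pos 5 ('i'): MISMATCH
  Compare pos 3 ('n') with pos 4 ('p'): MISMATCH
Result: not a palindrome

0


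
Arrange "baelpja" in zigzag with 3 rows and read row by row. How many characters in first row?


Zigzag "baelpja" into 3 rows:
Placing characters:
  'b' => row 0
  'a' => row 1
  'e' => row 2
  'l' => row 1
  'p' => row 0
  'j' => row 1
  'a' => row 2
Rows:
  Row 0: "bp"
  Row 1: "alj"
  Row 2: "ea"
First row length: 2

2


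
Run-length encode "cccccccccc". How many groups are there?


Input: cccccccccc
Scanning for consecutive runs:
  Group 1: 'c' x 10 (positions 0-9)
Total groups: 1

1


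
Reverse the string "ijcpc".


Input: ijcpc
Reading characters right to left:
  Position 4: 'c'
  Position 3: 'p'
  Position 2: 'c'
  Position 1: 'j'
  Position 0: 'i'
Reversed: cpcji

cpcji


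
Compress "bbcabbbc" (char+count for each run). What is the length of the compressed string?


Input: bbcabbbc
Runs:
  'b' x 2 => "b2"
  'c' x 1 => "c1"
  'a' x 1 => "a1"
  'b' x 3 => "b3"
  'c' x 1 => "c1"
Compressed: "b2c1a1b3c1"
Compressed length: 10

10


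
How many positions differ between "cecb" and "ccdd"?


Comparing "cecb" and "ccdd" position by position:
  Position 0: 'c' vs 'c' => same
  Position 1: 'e' vs 'c' => DIFFER
  Position 2: 'c' vs 'd' => DIFFER
  Position 3: 'b' vs 'd' => DIFFER
Positions that differ: 3

3


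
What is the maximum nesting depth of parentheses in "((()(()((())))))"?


Input: "((()(()((())))))"
Tracking depth:
  Position 0 '(': depth becomes 1
  Position 1 '(': depth becomes 2
  Position 2 '(': depth becomes 3
  Position 3 ')': depth becomes 2
  Position 4 '(': depth becomes 3
  Position 5 '(': depth becomes 4
  Position 6 ')': depth becomes 3
  Position 7 '(': depth becomes 4
  Position 8 '(': depth becomes 5
  Position 9 '(': depth becomes 6
  Position 10 ')': depth becomes 5
  Position 11 ')': depth becomes 4
  Position 12 ')': depth becomes 3
  Position 13 ')': depth becomes 2
  Position 14 ')': depth becomes 1
  Position 15 ')': depth becomes 0
Maximum depth reached: 6

6


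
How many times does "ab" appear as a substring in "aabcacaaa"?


Searching for "ab" in "aabcacaaa"
Scanning each position:
  Position 0: "aa" => no
  Position 1: "ab" => MATCH
  Position 2: "bc" => no
  Position 3: "ca" => no
  Position 4: "ac" => no
  Position 5: "ca" => no
  Position 6: "aa" => no
  Position 7: "aa" => no
Total occurrences: 1

1


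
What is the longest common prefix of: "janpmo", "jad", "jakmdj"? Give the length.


Words: janpmo, jad, jakmdj
  Position 0: all 'j' => match
  Position 1: all 'a' => match
  Position 2: ('n', 'd', 'k') => mismatch, stop
LCP = "ja" (length 2)

2


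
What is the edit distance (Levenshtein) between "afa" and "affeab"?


Computing edit distance: "afa" -> "affeab"
DP table:
           a    f    f    e    a    b
      0    1    2    3    4    5    6
  a   1    0    1    2    3    4    5
  f   2    1    0    1    2    3    4
  a   3    2    1    1    2    2    3
Edit distance = dp[3][6] = 3

3


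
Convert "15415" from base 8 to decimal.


Input: "15415" in base 8
Positional expansion:
  Digit '1' (value 1) x 8^4 = 4096
  Digit '5' (value 5) x 8^3 = 2560
  Digit '4' (value 4) x 8^2 = 256
  Digit '1' (value 1) x 8^1 = 8
  Digit '5' (value 5) x 8^0 = 5
Sum = 6925

6925


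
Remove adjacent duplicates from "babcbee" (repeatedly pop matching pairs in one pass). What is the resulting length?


Input: babcbee
Stack-based adjacent duplicate removal:
  Read 'b': push. Stack: b
  Read 'a': push. Stack: ba
  Read 'b': push. Stack: bab
  Read 'c': push. Stack: babc
  Read 'b': push. Stack: babcb
  Read 'e': push. Stack: babcbe
  Read 'e': matches stack top 'e' => pop. Stack: babcb
Final stack: "babcb" (length 5)

5


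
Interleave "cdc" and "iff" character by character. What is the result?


Interleaving "cdc" and "iff":
  Position 0: 'c' from first, 'i' from second => "ci"
  Position 1: 'd' from first, 'f' from second => "df"
  Position 2: 'c' from first, 'f' from second => "cf"
Result: cidfcf

cidfcf


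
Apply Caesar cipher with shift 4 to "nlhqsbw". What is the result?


Caesar cipher: shift "nlhqsbw" by 4
  'n' (pos 13) + 4 = pos 17 = 'r'
  'l' (pos 11) + 4 = pos 15 = 'p'
  'h' (pos 7) + 4 = pos 11 = 'l'
  'q' (pos 16) + 4 = pos 20 = 'u'
  's' (pos 18) + 4 = pos 22 = 'w'
  'b' (pos 1) + 4 = pos 5 = 'f'
  'w' (pos 22) + 4 = pos 0 = 'a'
Result: rpluwfa

rpluwfa


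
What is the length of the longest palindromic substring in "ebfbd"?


Input: "ebfbd"
Checking substrings for palindromes:
  [1:4] "bfb" (len 3) => palindrome
Longest palindromic substring: "bfb" with length 3

3


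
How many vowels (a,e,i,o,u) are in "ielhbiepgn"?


Input: ielhbiepgn
Checking each character:
  'i' at position 0: vowel (running total: 1)
  'e' at position 1: vowel (running total: 2)
  'l' at position 2: consonant
  'h' at position 3: consonant
  'b' at position 4: consonant
  'i' at position 5: vowel (running total: 3)
  'e' at position 6: vowel (running total: 4)
  'p' at position 7: consonant
  'g' at position 8: consonant
  'n' at position 9: consonant
Total vowels: 4

4


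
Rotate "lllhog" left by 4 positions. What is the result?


Input: "lllhog", rotate left by 4
First 4 characters: "lllh"
Remaining characters: "og"
Concatenate remaining + first: "og" + "lllh" = "oglllh"

oglllh


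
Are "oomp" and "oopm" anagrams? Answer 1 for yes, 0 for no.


Strings: "oomp", "oopm"
Sorted first:  moop
Sorted second: moop
Sorted forms match => anagrams

1


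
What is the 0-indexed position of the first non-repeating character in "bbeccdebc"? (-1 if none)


Input: bbeccdebc
Character frequencies:
  'b': 3
  'c': 3
  'd': 1
  'e': 2
Scanning left to right for freq == 1:
  Position 0 ('b'): freq=3, skip
  Position 1 ('b'): freq=3, skip
  Position 2 ('e'): freq=2, skip
  Position 3 ('c'): freq=3, skip
  Position 4 ('c'): freq=3, skip
  Position 5 ('d'): unique! => answer = 5

5


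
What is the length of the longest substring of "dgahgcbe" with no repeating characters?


Input: "dgahgcbe"
Sliding window (track last position of each char):
  Position 0 ('d'): window [0,0] length 1 -- new best
  Position 1 ('g'): window [0,1] length 2 -- new best
  Position 2 ('a'): window [0,2] length 3 -- new best
  Position 3 ('h'): window [0,3] length 4 -- new best
  Position 4 ('g'): repeat (last at 1), move window start to 2
  Position 4 ('g'): window [2,4] length 3
  Position 5 ('c'): window [2,5] length 4
  Position 6 ('b'): window [2,6] length 5 -- new best
  Position 7 ('e'): window [2,7] length 6 -- new best
Longest substring with no repeats: "ahgcbe" with length 6

6


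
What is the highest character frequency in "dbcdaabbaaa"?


Input: dbcdaabbaaa
Character counts:
  'a': 5
  'b': 3
  'c': 1
  'd': 2
Maximum frequency: 5

5


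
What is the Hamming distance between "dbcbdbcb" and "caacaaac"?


Comparing "dbcbdbcb" and "caacaaac" position by position:
  Position 0: 'd' vs 'c' => differ
  Position 1: 'b' vs 'a' => differ
  Position 2: 'c' vs 'a' => differ
  Position 3: 'b' vs 'c' => differ
  Position 4: 'd' vs 'a' => differ
  Position 5: 'b' vs 'a' => differ
  Position 6: 'c' vs 'a' => differ
  Position 7: 'b' vs 'c' => differ
Total differences (Hamming distance): 8

8


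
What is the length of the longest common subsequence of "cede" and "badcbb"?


LCS of "cede" and "badcbb"
DP table:
           b    a    d    c    b    b
      0    0    0    0    0    0    0
  c   0    0    0    0    1    1    1
  e   0    0    0    0    1    1    1
  d   0    0    0    1    1    1    1
  e   0    0    0    1    1    1    1
LCS length = dp[4][6] = 1

1


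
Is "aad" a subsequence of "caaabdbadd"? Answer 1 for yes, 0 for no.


Check if "aad" is a subsequence of "caaabdbadd"
Greedy scan:
  Position 0 ('c'): no match needed
  Position 1 ('a'): matches sub[0] = 'a'
  Position 2 ('a'): matches sub[1] = 'a'
  Position 3 ('a'): no match needed
  Position 4 ('b'): no match needed
  Position 5 ('d'): matches sub[2] = 'd'
  Position 6 ('b'): no match needed
  Position 7 ('a'): no match needed
  Position 8 ('d'): no match needed
  Position 9 ('d'): no match needed
All 3 characters matched => is a subsequence

1


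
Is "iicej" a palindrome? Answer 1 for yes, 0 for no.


Input: iicej
Reversed: jecii
  Compare pos 0 ('i') with pos 4 ('j'): MISMATCH
  Compare pos 1 ('i') with pos 3 ('e'): MISMATCH
Result: not a palindrome

0


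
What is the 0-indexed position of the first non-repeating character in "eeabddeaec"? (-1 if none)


Input: eeabddeaec
Character frequencies:
  'a': 2
  'b': 1
  'c': 1
  'd': 2
  'e': 4
Scanning left to right for freq == 1:
  Position 0 ('e'): freq=4, skip
  Position 1 ('e'): freq=4, skip
  Position 2 ('a'): freq=2, skip
  Position 3 ('b'): unique! => answer = 3

3


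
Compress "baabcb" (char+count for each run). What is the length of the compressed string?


Input: baabcb
Runs:
  'b' x 1 => "b1"
  'a' x 2 => "a2"
  'b' x 1 => "b1"
  'c' x 1 => "c1"
  'b' x 1 => "b1"
Compressed: "b1a2b1c1b1"
Compressed length: 10

10


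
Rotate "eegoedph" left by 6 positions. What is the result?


Input: "eegoedph", rotate left by 6
First 6 characters: "eegoed"
Remaining characters: "ph"
Concatenate remaining + first: "ph" + "eegoed" = "pheegoed"

pheegoed


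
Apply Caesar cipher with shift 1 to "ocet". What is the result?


Caesar cipher: shift "ocet" by 1
  'o' (pos 14) + 1 = pos 15 = 'p'
  'c' (pos 2) + 1 = pos 3 = 'd'
  'e' (pos 4) + 1 = pos 5 = 'f'
  't' (pos 19) + 1 = pos 20 = 'u'
Result: pdfu

pdfu


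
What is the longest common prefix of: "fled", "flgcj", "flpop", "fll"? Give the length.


Words: fled, flgcj, flpop, fll
  Position 0: all 'f' => match
  Position 1: all 'l' => match
  Position 2: ('e', 'g', 'p', 'l') => mismatch, stop
LCP = "fl" (length 2)

2


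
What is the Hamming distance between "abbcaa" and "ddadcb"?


Comparing "abbcaa" and "ddadcb" position by position:
  Position 0: 'a' vs 'd' => differ
  Position 1: 'b' vs 'd' => differ
  Position 2: 'b' vs 'a' => differ
  Position 3: 'c' vs 'd' => differ
  Position 4: 'a' vs 'c' => differ
  Position 5: 'a' vs 'b' => differ
Total differences (Hamming distance): 6

6


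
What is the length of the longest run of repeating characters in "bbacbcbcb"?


Input: "bbacbcbcb"
Scanning for longest run:
  Position 1 ('b'): continues run of 'b', length=2
  Position 2 ('a'): new char, reset run to 1
  Position 3 ('c'): new char, reset run to 1
  Position 4 ('b'): new char, reset run to 1
  Position 5 ('c'): new char, reset run to 1
  Position 6 ('b'): new char, reset run to 1
  Position 7 ('c'): new char, reset run to 1
  Position 8 ('b'): new char, reset run to 1
Longest run: 'b' with length 2

2


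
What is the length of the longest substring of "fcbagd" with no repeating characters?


Input: "fcbagd"
Sliding window (track last position of each char):
  Position 0 ('f'): window [0,0] length 1 -- new best
  Position 1 ('c'): window [0,1] length 2 -- new best
  Position 2 ('b'): window [0,2] length 3 -- new best
  Position 3 ('a'): window [0,3] length 4 -- new best
  Position 4 ('g'): window [0,4] length 5 -- new best
  Position 5 ('d'): window [0,5] length 6 -- new best
Longest substring with no repeats: "fcbagd" with length 6

6


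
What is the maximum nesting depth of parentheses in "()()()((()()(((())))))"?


Input: "()()()((()()(((())))))"
Tracking depth:
  Position 0 '(': depth becomes 1
  Position 1 ')': depth becomes 0
  Position 2 '(': depth becomes 1
  Position 3 ')': depth becomes 0
  Position 4 '(': depth becomes 1
  Position 5 ')': depth becomes 0
  Position 6 '(': depth becomes 1
  Position 7 '(': depth becomes 2
  Position 8 '(': depth becomes 3
  Position 9 ')': depth becomes 2
  Position 10 '(': depth becomes 3
  Position 11 ')': depth becomes 2
  Position 12 '(': depth becomes 3
  Position 13 '(': depth becomes 4
  Position 14 '(': depth becomes 5
  Position 15 '(': depth becomes 6
  Position 16 ')': depth becomes 5
  Position 17 ')': depth becomes 4
  Position 18 ')': depth becomes 3
  Position 19 ')': depth becomes 2
  Position 20 ')': depth becomes 1
  Position 21 ')': depth becomes 0
Maximum depth reached: 6

6
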